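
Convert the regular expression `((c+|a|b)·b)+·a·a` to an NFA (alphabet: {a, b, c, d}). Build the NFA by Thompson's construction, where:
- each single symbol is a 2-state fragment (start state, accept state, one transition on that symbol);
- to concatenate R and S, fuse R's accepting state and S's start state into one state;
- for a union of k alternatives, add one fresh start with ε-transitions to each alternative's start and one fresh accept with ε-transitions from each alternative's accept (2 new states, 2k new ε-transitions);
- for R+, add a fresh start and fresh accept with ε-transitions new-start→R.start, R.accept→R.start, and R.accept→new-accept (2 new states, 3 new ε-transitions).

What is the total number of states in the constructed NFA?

Bottom-up over the parse tree:
Each of the 6 symbol leaves contributes a 2-state fragment.
  c+ = 4 states
  c+|a|b = 10 states
  (c+|a|b)·b = 11 states
  ((c+|a|b)·b)+ = 13 states
  ((c+|a|b)·b)+·a·a = 15 states

15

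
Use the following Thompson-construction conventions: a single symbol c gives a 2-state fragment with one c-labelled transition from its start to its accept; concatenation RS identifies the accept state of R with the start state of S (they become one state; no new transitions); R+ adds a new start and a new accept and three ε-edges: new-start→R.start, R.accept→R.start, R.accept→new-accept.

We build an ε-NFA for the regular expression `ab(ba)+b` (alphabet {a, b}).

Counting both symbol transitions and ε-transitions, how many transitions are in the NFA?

8

By structural recursion:
Each of the 5 symbol leaves contributes 1 transition (1 symbol, 0 ε).
  ba — 2 transitions (2 symbol, 0 ε)
  (ba)+ — 5 transitions (2 symbol, 3 ε)
  ab(ba)+b — 8 transitions (5 symbol, 3 ε)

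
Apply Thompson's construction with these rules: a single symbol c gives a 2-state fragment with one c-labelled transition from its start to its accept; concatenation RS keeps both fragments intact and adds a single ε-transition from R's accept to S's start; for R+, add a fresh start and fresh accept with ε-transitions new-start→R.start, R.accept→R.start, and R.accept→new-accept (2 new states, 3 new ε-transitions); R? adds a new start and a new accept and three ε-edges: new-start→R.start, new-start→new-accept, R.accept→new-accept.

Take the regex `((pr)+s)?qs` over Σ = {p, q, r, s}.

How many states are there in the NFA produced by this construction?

14

Bottom-up over the parse tree:
Each of the 5 symbol leaves contributes a 2-state fragment.
  pr : 4 states
  (pr)+ : 6 states
  (pr)+s : 8 states
  ((pr)+s)? : 10 states
  ((pr)+s)?qs : 14 states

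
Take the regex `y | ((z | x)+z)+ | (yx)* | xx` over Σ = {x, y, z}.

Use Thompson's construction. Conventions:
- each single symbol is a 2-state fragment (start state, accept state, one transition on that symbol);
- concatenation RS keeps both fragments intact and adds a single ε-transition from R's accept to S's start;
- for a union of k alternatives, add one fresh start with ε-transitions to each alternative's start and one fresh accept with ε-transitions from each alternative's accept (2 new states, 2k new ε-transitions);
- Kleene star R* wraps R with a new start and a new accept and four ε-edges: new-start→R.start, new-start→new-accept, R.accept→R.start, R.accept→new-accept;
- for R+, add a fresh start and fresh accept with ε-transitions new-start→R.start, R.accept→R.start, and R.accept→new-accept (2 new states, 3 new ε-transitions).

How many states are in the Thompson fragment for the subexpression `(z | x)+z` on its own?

10

Fragment for `(z | x)+z`:
Each of the 3 symbol leaves contributes a 2-state fragment.
  z | x : 6 states
  (z | x)+ : 8 states
  (z | x)+z : 10 states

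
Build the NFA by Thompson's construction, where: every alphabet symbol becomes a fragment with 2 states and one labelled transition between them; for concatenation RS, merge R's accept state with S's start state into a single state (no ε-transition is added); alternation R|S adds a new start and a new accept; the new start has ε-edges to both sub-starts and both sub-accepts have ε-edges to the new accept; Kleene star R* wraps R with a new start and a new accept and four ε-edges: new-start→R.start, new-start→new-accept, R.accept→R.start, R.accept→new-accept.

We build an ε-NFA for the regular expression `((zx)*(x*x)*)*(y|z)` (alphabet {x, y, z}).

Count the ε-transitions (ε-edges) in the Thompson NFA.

Per subexpression:
Each of the 6 symbol leaves contributes 0 ε-transitions.
  zx : 0 ε-transitions
  (zx)* : 4 ε-transitions
  x* : 4 ε-transitions
  x*x : 4 ε-transitions
  (x*x)* : 8 ε-transitions
  (zx)*(x*x)* : 12 ε-transitions
  ((zx)*(x*x)*)* : 16 ε-transitions
  y|z : 4 ε-transitions
  ((zx)*(x*x)*)*(y|z) : 20 ε-transitions

20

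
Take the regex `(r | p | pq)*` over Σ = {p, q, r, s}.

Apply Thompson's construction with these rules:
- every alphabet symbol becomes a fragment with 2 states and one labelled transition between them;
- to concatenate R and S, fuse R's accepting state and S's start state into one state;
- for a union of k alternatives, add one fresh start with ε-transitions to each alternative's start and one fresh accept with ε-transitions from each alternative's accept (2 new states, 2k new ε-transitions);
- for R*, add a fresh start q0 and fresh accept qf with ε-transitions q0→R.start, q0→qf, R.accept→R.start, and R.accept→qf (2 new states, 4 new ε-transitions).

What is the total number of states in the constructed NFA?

11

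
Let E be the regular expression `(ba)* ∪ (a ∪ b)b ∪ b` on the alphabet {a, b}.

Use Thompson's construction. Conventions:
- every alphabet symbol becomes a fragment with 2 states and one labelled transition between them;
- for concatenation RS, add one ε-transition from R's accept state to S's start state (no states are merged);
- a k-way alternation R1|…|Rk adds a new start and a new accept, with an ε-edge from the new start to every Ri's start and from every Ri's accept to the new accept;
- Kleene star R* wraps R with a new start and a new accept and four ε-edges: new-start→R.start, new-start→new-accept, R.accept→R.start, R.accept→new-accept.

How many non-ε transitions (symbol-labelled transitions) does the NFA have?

Bottom-up over the parse tree:
Each of the 6 symbol leaves contributes exactly 1 symbol transition.
  ba — 2 symbol transitions
  (ba)* — 2 symbol transitions
  a ∪ b — 2 symbol transitions
  (a ∪ b)b — 3 symbol transitions
  (ba)* ∪ (a ∪ b)b ∪ b — 6 symbol transitions

6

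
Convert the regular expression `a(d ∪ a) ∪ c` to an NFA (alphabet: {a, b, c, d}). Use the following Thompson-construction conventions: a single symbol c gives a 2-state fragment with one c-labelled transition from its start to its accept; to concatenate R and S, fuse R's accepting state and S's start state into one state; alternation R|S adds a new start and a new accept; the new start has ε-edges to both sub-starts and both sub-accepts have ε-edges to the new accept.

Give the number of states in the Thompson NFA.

11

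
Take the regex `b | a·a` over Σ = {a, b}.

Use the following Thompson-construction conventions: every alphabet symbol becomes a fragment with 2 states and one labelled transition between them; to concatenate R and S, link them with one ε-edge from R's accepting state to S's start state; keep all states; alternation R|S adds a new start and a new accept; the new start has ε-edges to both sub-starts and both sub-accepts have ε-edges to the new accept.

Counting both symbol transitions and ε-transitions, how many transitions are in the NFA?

Per subexpression:
Each of the 3 symbol leaves contributes 1 transition (1 symbol, 0 ε).
  a·a = 3 transitions (2 symbol, 1 ε)
  b | a·a = 8 transitions (3 symbol, 5 ε)

8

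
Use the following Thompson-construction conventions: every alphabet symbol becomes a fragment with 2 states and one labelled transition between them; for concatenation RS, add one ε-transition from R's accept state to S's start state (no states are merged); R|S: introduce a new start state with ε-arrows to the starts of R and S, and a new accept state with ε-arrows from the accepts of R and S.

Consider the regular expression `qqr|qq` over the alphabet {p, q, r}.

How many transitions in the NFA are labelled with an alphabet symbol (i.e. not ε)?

5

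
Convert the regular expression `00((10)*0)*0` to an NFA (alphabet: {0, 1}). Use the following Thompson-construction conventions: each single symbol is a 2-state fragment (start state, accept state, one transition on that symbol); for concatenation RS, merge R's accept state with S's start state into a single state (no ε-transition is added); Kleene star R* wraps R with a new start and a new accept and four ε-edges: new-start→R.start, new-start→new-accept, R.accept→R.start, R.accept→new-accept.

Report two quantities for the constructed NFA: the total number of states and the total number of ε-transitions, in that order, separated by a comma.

Per subexpression:
Each of the 6 symbol leaves contributes 2 states and 0 ε-transitions.
  10 → 3 states, 0 ε-transitions
  (10)* → 5 states, 4 ε-transitions
  (10)*0 → 6 states, 4 ε-transitions
  ((10)*0)* → 8 states, 8 ε-transitions
  00((10)*0)*0 → 11 states, 8 ε-transitions

11, 8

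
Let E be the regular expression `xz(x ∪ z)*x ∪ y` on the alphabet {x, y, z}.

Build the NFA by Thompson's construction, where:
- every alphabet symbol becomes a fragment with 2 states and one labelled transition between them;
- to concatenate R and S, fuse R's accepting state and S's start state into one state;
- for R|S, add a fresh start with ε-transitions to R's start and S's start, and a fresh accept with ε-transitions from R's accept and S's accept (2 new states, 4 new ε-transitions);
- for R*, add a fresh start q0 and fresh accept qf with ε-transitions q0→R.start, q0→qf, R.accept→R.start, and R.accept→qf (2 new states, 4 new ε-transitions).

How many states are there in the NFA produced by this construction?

Bottom-up over the parse tree:
Each of the 6 symbol leaves contributes a 2-state fragment.
  x ∪ z — 6 states
  (x ∪ z)* — 8 states
  xz(x ∪ z)*x — 11 states
  xz(x ∪ z)*x ∪ y — 15 states

15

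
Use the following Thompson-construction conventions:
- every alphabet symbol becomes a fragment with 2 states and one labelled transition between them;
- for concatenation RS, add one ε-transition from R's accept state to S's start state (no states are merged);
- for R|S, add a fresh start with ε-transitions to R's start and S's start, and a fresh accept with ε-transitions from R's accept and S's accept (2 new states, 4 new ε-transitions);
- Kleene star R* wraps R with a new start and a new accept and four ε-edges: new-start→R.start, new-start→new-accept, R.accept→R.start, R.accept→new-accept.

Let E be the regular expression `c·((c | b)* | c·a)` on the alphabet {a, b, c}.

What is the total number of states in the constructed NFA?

Per subexpression:
Each of the 5 symbol leaves contributes a 2-state fragment.
  c | b → 6 states
  (c | b)* → 8 states
  c·a → 4 states
  (c | b)* | c·a → 14 states
  c·((c | b)* | c·a) → 16 states

16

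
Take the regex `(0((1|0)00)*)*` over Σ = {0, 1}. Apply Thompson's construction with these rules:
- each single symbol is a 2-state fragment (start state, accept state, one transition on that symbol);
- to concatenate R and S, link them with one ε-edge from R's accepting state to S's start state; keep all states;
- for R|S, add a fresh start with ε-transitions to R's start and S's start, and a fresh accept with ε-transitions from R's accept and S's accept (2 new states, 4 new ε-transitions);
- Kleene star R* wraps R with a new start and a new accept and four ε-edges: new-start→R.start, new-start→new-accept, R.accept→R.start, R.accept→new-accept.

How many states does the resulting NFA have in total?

16

Per subexpression:
Each of the 5 symbol leaves contributes a 2-state fragment.
  1|0 : 6 states
  (1|0)00 : 10 states
  ((1|0)00)* : 12 states
  0((1|0)00)* : 14 states
  (0((1|0)00)*)* : 16 states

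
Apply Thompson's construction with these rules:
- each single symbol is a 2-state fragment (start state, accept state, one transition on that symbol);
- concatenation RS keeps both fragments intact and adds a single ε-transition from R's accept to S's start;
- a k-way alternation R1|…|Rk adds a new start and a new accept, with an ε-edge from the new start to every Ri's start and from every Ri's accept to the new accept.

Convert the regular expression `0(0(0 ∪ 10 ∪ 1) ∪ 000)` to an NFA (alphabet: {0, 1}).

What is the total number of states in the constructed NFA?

Recursing over subexpressions:
Each of the 9 symbol leaves contributes a 2-state fragment.
  10 = 4 states
  0 ∪ 10 ∪ 1 = 10 states
  0(0 ∪ 10 ∪ 1) = 12 states
  000 = 6 states
  0(0 ∪ 10 ∪ 1) ∪ 000 = 20 states
  0(0(0 ∪ 10 ∪ 1) ∪ 000) = 22 states

22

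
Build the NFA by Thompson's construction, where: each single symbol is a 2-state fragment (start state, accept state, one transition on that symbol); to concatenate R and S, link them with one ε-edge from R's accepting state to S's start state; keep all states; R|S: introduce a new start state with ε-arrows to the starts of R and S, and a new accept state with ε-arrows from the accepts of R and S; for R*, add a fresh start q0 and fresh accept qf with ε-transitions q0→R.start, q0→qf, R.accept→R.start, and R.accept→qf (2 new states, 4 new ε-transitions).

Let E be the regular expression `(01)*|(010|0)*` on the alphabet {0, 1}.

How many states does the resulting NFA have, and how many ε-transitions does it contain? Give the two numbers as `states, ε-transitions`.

Building bottom-up:
Each of the 6 symbol leaves contributes 2 states and 0 ε-transitions.
  01 : 4 states, 1 ε-transition
  (01)* : 6 states, 5 ε-transitions
  010 : 6 states, 2 ε-transitions
  010|0 : 10 states, 6 ε-transitions
  (010|0)* : 12 states, 10 ε-transitions
  (01)*|(010|0)* : 20 states, 19 ε-transitions

20, 19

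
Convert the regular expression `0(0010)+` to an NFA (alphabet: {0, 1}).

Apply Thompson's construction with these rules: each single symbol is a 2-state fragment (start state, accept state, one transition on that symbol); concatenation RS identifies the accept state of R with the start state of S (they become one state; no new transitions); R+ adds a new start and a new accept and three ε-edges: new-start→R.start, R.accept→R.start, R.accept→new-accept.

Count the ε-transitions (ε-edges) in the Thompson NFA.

3

Building bottom-up:
Each of the 5 symbol leaves contributes 0 ε-transitions.
  0010 : 0 ε-transitions
  (0010)+ : 3 ε-transitions
  0(0010)+ : 3 ε-transitions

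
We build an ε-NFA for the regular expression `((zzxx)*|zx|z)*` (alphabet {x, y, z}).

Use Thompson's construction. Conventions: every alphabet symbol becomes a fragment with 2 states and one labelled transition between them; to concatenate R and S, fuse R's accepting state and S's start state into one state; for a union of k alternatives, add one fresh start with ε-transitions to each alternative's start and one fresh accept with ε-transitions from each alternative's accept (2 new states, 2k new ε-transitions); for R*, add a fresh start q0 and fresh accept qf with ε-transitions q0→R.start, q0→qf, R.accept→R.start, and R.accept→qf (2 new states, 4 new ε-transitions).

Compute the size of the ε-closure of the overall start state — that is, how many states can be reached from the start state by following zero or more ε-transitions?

Let C(F) = |ε-closure(F.start)| within fragment F, and note whether F accepts ε. Symbol fragments have C = 1 and do not accept ε. Then:
  zzxx : C equals the left operand's closure size = 1 (its accept is not ε-reachable, so the closure stops there)
  (zzxx)* : the star's fresh start ε-reaches both the body's start and the fresh accept: C = 2 + 1 = 3
  zx : C equals the left operand's closure size = 1 (its accept is not ε-reachable, so the closure stops there)
  (zzxx)*|zx|z : C = 1 (new start) + (3 + 1 + 1) + 1 (new accept, since some branch ε-reaches its own accept) = 7
  ((zzxx)*|zx|z)* : C = 1 (new start) + 7 (body) + 1 (new accept) = 9

9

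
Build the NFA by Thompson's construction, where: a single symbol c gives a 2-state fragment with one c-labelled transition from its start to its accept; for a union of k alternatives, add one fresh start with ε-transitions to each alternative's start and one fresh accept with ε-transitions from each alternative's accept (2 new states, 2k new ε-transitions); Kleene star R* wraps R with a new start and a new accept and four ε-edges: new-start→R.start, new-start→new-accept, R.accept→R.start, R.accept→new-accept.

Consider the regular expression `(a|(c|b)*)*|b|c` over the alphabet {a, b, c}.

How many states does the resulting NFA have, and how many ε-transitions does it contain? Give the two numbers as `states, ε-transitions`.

20, 22

Per subexpression:
Each of the 5 symbol leaves contributes 2 states and 0 ε-transitions.
  c|b — 6 states, 4 ε-transitions
  (c|b)* — 8 states, 8 ε-transitions
  a|(c|b)* — 12 states, 12 ε-transitions
  (a|(c|b)*)* — 14 states, 16 ε-transitions
  (a|(c|b)*)*|b|c — 20 states, 22 ε-transitions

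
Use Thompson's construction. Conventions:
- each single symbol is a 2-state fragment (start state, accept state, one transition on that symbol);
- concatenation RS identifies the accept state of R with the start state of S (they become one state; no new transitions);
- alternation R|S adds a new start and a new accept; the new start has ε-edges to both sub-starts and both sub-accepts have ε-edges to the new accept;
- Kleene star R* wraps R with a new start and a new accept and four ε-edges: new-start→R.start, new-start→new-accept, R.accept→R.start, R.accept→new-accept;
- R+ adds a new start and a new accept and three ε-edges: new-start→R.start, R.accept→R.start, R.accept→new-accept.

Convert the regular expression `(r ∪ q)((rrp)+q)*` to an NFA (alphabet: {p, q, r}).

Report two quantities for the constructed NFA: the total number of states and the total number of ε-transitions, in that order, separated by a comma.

Building bottom-up:
Each of the 6 symbol leaves contributes 2 states and 0 ε-transitions.
  r ∪ q = 6 states, 4 ε-transitions
  rrp = 4 states, 0 ε-transitions
  (rrp)+ = 6 states, 3 ε-transitions
  (rrp)+q = 7 states, 3 ε-transitions
  ((rrp)+q)* = 9 states, 7 ε-transitions
  (r ∪ q)((rrp)+q)* = 14 states, 11 ε-transitions

14, 11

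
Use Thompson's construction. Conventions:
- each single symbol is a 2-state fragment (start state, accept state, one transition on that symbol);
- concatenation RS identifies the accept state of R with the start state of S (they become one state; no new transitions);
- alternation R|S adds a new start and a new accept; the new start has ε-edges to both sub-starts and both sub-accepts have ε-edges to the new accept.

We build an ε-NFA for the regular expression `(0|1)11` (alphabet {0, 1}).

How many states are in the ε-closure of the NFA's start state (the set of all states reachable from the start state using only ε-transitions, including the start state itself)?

Let C(F) = |ε-closure(F.start)| within fragment F, and note whether F accepts ε. Symbol fragments have C = 1 and do not accept ε. Then:
  0|1 → |ε-closure| = 1 + 1 + 1 = 3 (the new accept is not ε-reachable since no branch accepts ε)
  (0|1)11 → same as the first factor's closure: |ε-closure| = 3

3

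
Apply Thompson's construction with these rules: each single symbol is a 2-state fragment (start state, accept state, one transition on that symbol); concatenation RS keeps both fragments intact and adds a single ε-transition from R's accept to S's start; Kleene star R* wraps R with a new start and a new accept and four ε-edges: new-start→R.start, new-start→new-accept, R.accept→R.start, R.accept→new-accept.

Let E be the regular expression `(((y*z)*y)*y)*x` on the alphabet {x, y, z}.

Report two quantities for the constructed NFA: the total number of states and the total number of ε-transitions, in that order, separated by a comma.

18, 20

Per subexpression:
Each of the 5 symbol leaves contributes 2 states and 0 ε-transitions.
  y* → 4 states, 4 ε-transitions
  y*z → 6 states, 5 ε-transitions
  (y*z)* → 8 states, 9 ε-transitions
  (y*z)*y → 10 states, 10 ε-transitions
  ((y*z)*y)* → 12 states, 14 ε-transitions
  ((y*z)*y)*y → 14 states, 15 ε-transitions
  (((y*z)*y)*y)* → 16 states, 19 ε-transitions
  (((y*z)*y)*y)*x → 18 states, 20 ε-transitions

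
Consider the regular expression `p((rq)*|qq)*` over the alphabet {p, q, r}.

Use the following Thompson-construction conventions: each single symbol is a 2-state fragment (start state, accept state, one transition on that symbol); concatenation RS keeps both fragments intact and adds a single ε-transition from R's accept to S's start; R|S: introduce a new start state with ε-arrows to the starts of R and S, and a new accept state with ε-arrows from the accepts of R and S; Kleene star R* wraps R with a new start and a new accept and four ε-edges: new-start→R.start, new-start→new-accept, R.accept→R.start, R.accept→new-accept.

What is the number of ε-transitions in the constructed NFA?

15

Per subexpression:
Each of the 5 symbol leaves contributes 0 ε-transitions.
  rq — 1 ε-transition
  (rq)* — 5 ε-transitions
  qq — 1 ε-transition
  (rq)*|qq — 10 ε-transitions
  ((rq)*|qq)* — 14 ε-transitions
  p((rq)*|qq)* — 15 ε-transitions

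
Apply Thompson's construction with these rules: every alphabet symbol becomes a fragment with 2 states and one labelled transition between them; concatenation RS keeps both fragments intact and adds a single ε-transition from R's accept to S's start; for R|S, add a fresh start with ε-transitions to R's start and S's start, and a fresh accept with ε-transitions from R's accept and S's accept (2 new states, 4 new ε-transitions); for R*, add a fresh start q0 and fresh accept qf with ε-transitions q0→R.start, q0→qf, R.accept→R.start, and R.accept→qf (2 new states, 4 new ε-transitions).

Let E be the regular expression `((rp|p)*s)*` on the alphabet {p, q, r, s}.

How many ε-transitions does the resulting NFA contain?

14

Per subexpression:
Each of the 4 symbol leaves contributes 0 ε-transitions.
  rp = 1 ε-transition
  rp|p = 5 ε-transitions
  (rp|p)* = 9 ε-transitions
  (rp|p)*s = 10 ε-transitions
  ((rp|p)*s)* = 14 ε-transitions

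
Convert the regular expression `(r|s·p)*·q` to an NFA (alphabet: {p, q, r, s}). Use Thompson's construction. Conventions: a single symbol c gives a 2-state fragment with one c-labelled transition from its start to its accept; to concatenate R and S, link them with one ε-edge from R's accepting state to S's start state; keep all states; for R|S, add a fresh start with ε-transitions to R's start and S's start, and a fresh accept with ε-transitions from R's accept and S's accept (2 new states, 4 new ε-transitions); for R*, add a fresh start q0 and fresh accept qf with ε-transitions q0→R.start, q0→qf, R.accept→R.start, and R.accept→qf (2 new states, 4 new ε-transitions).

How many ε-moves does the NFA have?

Per subexpression:
Each of the 4 symbol leaves contributes 0 ε-transitions.
  s·p : 1 ε-transition
  r|s·p : 5 ε-transitions
  (r|s·p)* : 9 ε-transitions
  (r|s·p)*·q : 10 ε-transitions

10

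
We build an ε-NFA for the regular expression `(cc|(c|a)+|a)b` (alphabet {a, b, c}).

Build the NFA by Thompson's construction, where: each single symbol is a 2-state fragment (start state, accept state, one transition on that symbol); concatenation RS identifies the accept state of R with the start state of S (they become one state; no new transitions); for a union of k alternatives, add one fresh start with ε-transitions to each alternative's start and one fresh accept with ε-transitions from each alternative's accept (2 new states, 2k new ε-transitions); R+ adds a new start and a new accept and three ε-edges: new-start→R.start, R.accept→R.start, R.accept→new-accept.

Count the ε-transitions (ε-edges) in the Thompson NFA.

13

By structural recursion:
Each of the 6 symbol leaves contributes 0 ε-transitions.
  cc = 0 ε-transitions
  c|a = 4 ε-transitions
  (c|a)+ = 7 ε-transitions
  cc|(c|a)+|a = 13 ε-transitions
  (cc|(c|a)+|a)b = 13 ε-transitions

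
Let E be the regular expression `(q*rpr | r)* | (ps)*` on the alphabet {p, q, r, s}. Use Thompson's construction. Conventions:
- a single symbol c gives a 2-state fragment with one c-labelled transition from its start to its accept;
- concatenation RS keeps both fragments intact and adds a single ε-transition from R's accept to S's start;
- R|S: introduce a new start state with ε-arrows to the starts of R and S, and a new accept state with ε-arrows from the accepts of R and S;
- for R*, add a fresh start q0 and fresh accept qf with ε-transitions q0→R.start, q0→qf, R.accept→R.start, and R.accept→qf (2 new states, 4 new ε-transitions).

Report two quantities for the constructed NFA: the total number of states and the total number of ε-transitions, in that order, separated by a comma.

24, 24

Building bottom-up:
Each of the 7 symbol leaves contributes 2 states and 0 ε-transitions.
  q* = 4 states, 4 ε-transitions
  q*rpr = 10 states, 7 ε-transitions
  q*rpr | r = 14 states, 11 ε-transitions
  (q*rpr | r)* = 16 states, 15 ε-transitions
  ps = 4 states, 1 ε-transition
  (ps)* = 6 states, 5 ε-transitions
  (q*rpr | r)* | (ps)* = 24 states, 24 ε-transitions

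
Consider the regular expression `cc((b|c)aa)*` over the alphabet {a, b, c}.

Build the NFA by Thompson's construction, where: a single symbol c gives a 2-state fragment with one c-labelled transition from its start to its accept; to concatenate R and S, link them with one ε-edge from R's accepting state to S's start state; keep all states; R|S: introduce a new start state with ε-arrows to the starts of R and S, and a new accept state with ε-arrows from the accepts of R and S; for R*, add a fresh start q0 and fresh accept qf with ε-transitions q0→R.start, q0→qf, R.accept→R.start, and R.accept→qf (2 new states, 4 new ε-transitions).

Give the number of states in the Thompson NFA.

16

Recursing over subexpressions:
Each of the 6 symbol leaves contributes a 2-state fragment.
  b|c — 6 states
  (b|c)aa — 10 states
  ((b|c)aa)* — 12 states
  cc((b|c)aa)* — 16 states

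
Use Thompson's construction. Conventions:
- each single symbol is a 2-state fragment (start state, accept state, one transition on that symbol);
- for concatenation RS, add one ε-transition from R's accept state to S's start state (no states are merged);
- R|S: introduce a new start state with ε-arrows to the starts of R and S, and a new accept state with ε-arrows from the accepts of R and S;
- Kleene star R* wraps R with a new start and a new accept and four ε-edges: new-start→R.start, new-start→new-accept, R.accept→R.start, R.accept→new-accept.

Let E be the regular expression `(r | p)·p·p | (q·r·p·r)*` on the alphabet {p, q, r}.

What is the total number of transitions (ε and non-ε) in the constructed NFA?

25

Bottom-up over the parse tree:
Each of the 8 symbol leaves contributes 1 transition (1 symbol, 0 ε).
  r | p — 6 transitions (2 symbol, 4 ε)
  (r | p)·p·p — 10 transitions (4 symbol, 6 ε)
  q·r·p·r — 7 transitions (4 symbol, 3 ε)
  (q·r·p·r)* — 11 transitions (4 symbol, 7 ε)
  (r | p)·p·p | (q·r·p·r)* — 25 transitions (8 symbol, 17 ε)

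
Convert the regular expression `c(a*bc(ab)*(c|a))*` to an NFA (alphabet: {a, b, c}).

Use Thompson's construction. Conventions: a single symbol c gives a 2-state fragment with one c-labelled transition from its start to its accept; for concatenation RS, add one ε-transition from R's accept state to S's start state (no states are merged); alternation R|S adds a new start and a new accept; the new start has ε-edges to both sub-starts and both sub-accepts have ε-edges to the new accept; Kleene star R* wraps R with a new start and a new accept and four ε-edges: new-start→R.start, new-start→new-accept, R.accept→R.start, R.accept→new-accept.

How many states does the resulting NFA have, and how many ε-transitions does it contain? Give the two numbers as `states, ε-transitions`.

24, 22

Bottom-up over the parse tree:
Each of the 8 symbol leaves contributes 2 states and 0 ε-transitions.
  a* → 4 states, 4 ε-transitions
  ab → 4 states, 1 ε-transition
  (ab)* → 6 states, 5 ε-transitions
  c|a → 6 states, 4 ε-transitions
  a*bc(ab)*(c|a) → 20 states, 17 ε-transitions
  (a*bc(ab)*(c|a))* → 22 states, 21 ε-transitions
  c(a*bc(ab)*(c|a))* → 24 states, 22 ε-transitions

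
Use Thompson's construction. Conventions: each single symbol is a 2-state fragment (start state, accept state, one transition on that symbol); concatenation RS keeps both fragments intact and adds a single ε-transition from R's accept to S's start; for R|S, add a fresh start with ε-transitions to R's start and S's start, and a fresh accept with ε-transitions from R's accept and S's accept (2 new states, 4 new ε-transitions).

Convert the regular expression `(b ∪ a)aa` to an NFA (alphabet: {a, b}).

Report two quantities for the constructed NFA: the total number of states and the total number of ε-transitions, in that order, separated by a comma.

10, 6

By structural recursion:
Each of the 4 symbol leaves contributes 2 states and 0 ε-transitions.
  b ∪ a : 6 states, 4 ε-transitions
  (b ∪ a)aa : 10 states, 6 ε-transitions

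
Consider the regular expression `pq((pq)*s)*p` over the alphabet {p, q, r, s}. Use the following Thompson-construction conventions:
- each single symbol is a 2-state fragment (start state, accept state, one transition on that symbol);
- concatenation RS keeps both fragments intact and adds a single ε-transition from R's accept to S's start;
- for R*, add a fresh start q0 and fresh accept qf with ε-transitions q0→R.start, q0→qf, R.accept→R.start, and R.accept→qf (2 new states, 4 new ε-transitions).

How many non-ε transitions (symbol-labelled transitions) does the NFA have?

6

Per subexpression:
Each of the 6 symbol leaves contributes exactly 1 symbol transition.
  pq → 2 symbol transitions
  (pq)* → 2 symbol transitions
  (pq)*s → 3 symbol transitions
  ((pq)*s)* → 3 symbol transitions
  pq((pq)*s)*p → 6 symbol transitions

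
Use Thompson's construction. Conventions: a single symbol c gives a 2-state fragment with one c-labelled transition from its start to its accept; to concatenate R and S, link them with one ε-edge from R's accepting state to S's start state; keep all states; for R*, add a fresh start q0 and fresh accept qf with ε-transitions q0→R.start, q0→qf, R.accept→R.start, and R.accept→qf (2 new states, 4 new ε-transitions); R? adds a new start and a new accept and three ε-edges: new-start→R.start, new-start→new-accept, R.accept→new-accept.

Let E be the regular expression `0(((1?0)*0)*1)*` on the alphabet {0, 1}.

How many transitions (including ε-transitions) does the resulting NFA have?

24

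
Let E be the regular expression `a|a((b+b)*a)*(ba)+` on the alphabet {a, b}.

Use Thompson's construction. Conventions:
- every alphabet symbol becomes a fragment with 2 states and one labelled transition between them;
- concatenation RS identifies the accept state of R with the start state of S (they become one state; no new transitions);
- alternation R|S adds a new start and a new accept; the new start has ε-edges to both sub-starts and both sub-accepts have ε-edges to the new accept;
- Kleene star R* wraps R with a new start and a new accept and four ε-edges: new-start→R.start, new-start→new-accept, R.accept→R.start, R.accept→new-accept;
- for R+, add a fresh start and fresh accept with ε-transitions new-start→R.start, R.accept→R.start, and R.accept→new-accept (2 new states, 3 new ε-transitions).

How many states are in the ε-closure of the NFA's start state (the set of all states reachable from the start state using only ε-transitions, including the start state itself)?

Work bottom-up. For each fragment F, track |ε-closure(F.start)| and whether F's accept lies in that closure (i.e. whether F accepts ε). A single-symbol fragment has closure size 1 and does not accept ε.
  b+ → new start ε-reaches only the body's start; the new accept needs a symbol first: C = 1 + 1 = 2
  b+b → same as the first factor's closure: C = 2
  (b+b)* → C = 1 (new start) + 2 (body) + 1 (new accept) = 4
  (b+b)*a → C = 4 + (1−1) = 4 (closure spills across the concat boundary because the left factor accepts ε)
  ((b+b)*a)* → new start has ε-edges to the inner start and to the new accept, so C = 2 + 4 = 6
  ba → same as the first factor's closure: C = 1
  (ba)+ → C = 1 + 1 = 2 (the body doesn't accept ε, so the new accept is not reached)
  a((b+b)*a)*(ba)+ → C equals the left operand's closure size = 1 (its accept is not ε-reachable, so the closure stops there)
  a|a((b+b)*a)*(ba)+ → new start ε-reaches every alternative's start; none of them accept ε, so the new accept is not reached: C = 1 + 1 + 1 = 3

3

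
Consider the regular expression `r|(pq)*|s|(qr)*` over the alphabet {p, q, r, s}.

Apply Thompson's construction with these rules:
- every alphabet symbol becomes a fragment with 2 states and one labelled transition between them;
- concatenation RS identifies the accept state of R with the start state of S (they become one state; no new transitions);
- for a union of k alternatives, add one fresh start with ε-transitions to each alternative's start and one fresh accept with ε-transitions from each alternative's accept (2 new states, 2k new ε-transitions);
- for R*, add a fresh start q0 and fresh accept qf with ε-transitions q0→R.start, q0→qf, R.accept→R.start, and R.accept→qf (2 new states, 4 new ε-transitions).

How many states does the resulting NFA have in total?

16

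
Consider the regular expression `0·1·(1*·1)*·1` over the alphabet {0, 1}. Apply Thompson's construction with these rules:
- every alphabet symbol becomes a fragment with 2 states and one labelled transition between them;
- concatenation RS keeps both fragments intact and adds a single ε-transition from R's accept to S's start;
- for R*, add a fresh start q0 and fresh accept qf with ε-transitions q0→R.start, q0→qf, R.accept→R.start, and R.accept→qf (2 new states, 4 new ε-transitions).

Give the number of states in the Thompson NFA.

Bottom-up over the parse tree:
Each of the 5 symbol leaves contributes a 2-state fragment.
  1* : 4 states
  1*·1 : 6 states
  (1*·1)* : 8 states
  0·1·(1*·1)*·1 : 14 states

14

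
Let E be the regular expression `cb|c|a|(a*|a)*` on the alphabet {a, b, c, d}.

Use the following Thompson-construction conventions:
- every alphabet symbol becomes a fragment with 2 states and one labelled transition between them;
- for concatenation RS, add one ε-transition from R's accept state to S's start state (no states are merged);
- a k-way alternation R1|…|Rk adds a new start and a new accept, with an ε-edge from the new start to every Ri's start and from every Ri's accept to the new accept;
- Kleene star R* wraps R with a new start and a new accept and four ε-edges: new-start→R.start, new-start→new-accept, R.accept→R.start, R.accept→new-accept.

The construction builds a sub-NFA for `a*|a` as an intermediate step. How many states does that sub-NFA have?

Fragment for `a*|a`:
Each of the 2 symbol leaves contributes a 2-state fragment.
  a* : 4 states
  a*|a : 8 states

8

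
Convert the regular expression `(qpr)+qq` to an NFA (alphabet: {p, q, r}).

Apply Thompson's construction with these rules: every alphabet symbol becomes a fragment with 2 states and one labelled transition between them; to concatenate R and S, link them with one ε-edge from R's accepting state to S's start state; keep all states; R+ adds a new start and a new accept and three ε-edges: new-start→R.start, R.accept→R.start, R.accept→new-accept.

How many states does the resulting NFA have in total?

12

Building bottom-up:
Each of the 5 symbol leaves contributes a 2-state fragment.
  qpr — 6 states
  (qpr)+ — 8 states
  (qpr)+qq — 12 states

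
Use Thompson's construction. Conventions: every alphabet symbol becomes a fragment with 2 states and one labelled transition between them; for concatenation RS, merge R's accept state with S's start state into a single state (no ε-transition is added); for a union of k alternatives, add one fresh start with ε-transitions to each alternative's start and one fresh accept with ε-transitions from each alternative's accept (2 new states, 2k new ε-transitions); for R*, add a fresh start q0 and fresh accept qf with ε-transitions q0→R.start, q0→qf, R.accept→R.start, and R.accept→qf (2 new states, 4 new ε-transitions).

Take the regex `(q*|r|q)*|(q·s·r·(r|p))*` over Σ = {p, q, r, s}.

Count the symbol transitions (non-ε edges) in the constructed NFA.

8

Building bottom-up:
Each of the 8 symbol leaves contributes exactly 1 symbol transition.
  q* : 1 symbol transition
  q*|r|q : 3 symbol transitions
  (q*|r|q)* : 3 symbol transitions
  r|p : 2 symbol transitions
  q·s·r·(r|p) : 5 symbol transitions
  (q·s·r·(r|p))* : 5 symbol transitions
  (q*|r|q)*|(q·s·r·(r|p))* : 8 symbol transitions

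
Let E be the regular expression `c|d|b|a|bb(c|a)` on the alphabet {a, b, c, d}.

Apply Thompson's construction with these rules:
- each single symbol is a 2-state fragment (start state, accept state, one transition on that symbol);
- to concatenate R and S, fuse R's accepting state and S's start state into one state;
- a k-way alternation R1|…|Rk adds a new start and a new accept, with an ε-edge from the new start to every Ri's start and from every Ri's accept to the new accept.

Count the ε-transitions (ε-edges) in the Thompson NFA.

14

Recursing over subexpressions:
Each of the 8 symbol leaves contributes 0 ε-transitions.
  c|a : 4 ε-transitions
  bb(c|a) : 4 ε-transitions
  c|d|b|a|bb(c|a) : 14 ε-transitions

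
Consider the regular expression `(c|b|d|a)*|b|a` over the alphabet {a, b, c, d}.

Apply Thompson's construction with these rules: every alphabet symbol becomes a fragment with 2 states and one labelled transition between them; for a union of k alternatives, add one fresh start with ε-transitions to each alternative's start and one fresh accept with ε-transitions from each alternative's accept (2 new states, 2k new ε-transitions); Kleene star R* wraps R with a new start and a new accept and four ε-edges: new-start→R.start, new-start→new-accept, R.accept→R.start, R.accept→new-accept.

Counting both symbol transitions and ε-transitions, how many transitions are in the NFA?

Bottom-up over the parse tree:
Each of the 6 symbol leaves contributes 1 transition (1 symbol, 0 ε).
  c|b|d|a — 12 transitions (4 symbol, 8 ε)
  (c|b|d|a)* — 16 transitions (4 symbol, 12 ε)
  (c|b|d|a)*|b|a — 24 transitions (6 symbol, 18 ε)

24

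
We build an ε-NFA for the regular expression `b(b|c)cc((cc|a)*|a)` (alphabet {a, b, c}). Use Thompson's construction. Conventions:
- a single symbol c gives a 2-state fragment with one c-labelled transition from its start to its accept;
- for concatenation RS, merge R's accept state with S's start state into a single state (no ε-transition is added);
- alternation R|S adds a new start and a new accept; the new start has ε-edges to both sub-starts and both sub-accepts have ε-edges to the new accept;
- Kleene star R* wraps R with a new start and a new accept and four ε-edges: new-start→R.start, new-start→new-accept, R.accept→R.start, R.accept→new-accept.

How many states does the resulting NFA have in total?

21

By structural recursion:
Each of the 9 symbol leaves contributes a 2-state fragment.
  b|c : 6 states
  cc : 3 states
  cc|a : 7 states
  (cc|a)* : 9 states
  (cc|a)*|a : 13 states
  b(b|c)cc((cc|a)*|a) : 21 states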